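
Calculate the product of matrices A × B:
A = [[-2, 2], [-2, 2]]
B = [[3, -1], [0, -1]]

Matrix multiplication:
C[0][0] = -2×3 + 2×0 = -6
C[0][1] = -2×-1 + 2×-1 = 0
C[1][0] = -2×3 + 2×0 = -6
C[1][1] = -2×-1 + 2×-1 = 0
Result: [[-6, 0], [-6, 0]]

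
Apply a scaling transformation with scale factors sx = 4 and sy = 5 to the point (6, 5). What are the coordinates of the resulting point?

Scaling matrix:
[[4, 0], [0, 5]]
Result: (6 × 4, 5 × 5) = (24, 25)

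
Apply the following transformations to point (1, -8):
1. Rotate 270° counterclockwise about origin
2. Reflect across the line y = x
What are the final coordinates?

Step 1: Rotate 270° → (-8, -1)
Step 2: Reflect across line y = x → (-1, -8)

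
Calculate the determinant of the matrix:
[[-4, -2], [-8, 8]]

For a 2×2 matrix [[a, b], [c, d]], det = ad - bc
det = (-4)(8) - (-2)(-8) = -32 - 16 = -48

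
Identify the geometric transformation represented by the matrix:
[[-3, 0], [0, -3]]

This matrix represents: uniform scaling by factor -3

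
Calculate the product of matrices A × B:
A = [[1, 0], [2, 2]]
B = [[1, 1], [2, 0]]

Matrix multiplication:
C[0][0] = 1×1 + 0×2 = 1
C[0][1] = 1×1 + 0×0 = 1
C[1][0] = 2×1 + 2×2 = 6
C[1][1] = 2×1 + 2×0 = 2
Result: [[1, 1], [6, 2]]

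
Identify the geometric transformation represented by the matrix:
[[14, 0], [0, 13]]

This matrix represents: non-uniform scaling by sx = 14, sy = 13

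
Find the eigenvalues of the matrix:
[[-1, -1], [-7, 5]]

Characteristic equation: det(A - λI) = 0
λ² - (trace)λ + (det) = 0
trace = -1 + 5 = 4, det = (-1)(5) - (-1)(-7) = -12
λ² - (4)λ + (-12) = 0
λ = (4 ± √((4)² - 4·(-12))) / 2 = (4 ± √64) / 2
Solving: λ = -2, 6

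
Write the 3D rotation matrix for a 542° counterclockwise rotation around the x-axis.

Rotation matrix for counterclockwise 542° around x-axis:
cos(542°) = -0.9994, sin(542°) = -0.0349
Result: [[1, 0, 0], [0, -0.9994, 0.0349], [0, -0.0349, -0.9994]]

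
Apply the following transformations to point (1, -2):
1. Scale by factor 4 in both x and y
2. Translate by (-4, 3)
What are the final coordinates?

Step 1: Scale (1, -2) by 4 → (4, -8)
Step 2: Translate by (-4, 3) → (0, -5)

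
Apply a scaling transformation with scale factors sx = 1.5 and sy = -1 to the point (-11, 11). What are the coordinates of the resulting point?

Scaling matrix:
[[1.50, 0], [0, -1]]
Result: (-11 × 1.5, 11 × -1) = (-16.5, -11)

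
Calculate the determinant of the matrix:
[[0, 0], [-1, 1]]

For a 2×2 matrix [[a, b], [c, d]], det = ad - bc
det = (0)(1) - (0)(-1) = 0 - 0 = 0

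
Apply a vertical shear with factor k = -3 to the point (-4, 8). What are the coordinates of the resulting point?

Shear matrix for vertical shear with factor k = -3:
[[1, 0], [-3, 1]]
Result: (-4, 8) → (-4, 20)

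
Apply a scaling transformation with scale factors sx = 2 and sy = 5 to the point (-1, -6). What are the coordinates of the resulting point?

Scaling matrix:
[[2, 0], [0, 5]]
Result: (-1 × 2, -6 × 5) = (-2, -30)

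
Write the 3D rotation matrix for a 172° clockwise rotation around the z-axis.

Rotation matrix for clockwise 172° around z-axis:
A clockwise rotation by 172° is a counterclockwise rotation by -172°.
cos(-172°) = -0.9903, sin(-172°) = -0.1392
Result: [[-0.9903, 0.1392, 0], [-0.1392, -0.9903, 0], [0, 0, 1]]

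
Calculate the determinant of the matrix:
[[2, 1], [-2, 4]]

For a 2×2 matrix [[a, b], [c, d]], det = ad - bc
det = (2)(4) - (1)(-2) = 8 - -2 = 10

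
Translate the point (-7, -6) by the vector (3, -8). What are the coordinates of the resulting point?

Translation by (3, -8) (homogeneous matrix [[1, 0, 3], [0, 1, -8], [0, 0, 1]]):
x' = -7 + 3 = -4
y' = -6 + -8 = -14
Result: (-4, -14)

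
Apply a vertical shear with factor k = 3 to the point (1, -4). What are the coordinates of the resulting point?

Shear matrix for vertical shear with factor k = 3:
[[1, 0], [3, 1]]
Result: (1, -4) → (1, -1)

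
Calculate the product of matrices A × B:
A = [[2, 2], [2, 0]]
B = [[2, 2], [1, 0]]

Matrix multiplication:
C[0][0] = 2×2 + 2×1 = 6
C[0][1] = 2×2 + 2×0 = 4
C[1][0] = 2×2 + 0×1 = 4
C[1][1] = 2×2 + 0×0 = 4
Result: [[6, 4], [4, 4]]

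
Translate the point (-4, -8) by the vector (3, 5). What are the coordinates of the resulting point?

Translation by (3, 5) (homogeneous matrix [[1, 0, 3], [0, 1, 5], [0, 0, 1]]):
x' = -4 + 3 = -1
y' = -8 + 5 = -3
Result: (-1, -3)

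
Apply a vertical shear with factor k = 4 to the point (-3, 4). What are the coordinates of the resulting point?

Shear matrix for vertical shear with factor k = 4:
[[1, 0], [4, 1]]
Result: (-3, 4) → (-3, -8)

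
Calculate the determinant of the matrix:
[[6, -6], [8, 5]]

For a 2×2 matrix [[a, b], [c, d]], det = ad - bc
det = (6)(5) - (-6)(8) = 30 - -48 = 78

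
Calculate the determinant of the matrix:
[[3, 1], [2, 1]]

For a 2×2 matrix [[a, b], [c, d]], det = ad - bc
det = (3)(1) - (1)(2) = 3 - 2 = 1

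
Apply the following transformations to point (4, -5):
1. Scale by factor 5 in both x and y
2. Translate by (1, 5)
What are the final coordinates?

Step 1: Scale (4, -5) by 5 → (20, -25)
Step 2: Translate by (1, 5) → (21, -20)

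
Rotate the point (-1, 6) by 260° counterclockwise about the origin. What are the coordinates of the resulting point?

Rotation matrix for 260°: [[cos 260°, -sin 260°], [sin 260°, cos 260°]] ≈ [[-0.173648, 0.984808], [-0.984808, -0.173648]]
[[-0.173648, 0.984808], [-0.984808, -0.173648]] × [-1, 6]ᵀ ≈ [6.0825, -0.0571]ᵀ
Result: (6.0825, -0.0571)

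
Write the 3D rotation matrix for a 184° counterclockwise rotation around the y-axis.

Rotation matrix for counterclockwise 184° around y-axis:
cos(184°) = -0.9976, sin(184°) = -0.0698
Result: [[-0.9976, 0, -0.0698], [0, 1, 0], [0.0698, 0, -0.9976]]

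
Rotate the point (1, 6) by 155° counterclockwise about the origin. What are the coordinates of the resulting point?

Rotation matrix for 155°: [[cos 155°, -sin 155°], [sin 155°, cos 155°]] ≈ [[-0.906308, -0.422618], [0.422618, -0.906308]]
[[-0.906308, -0.422618], [0.422618, -0.906308]] × [1, 6]ᵀ ≈ [-3.4420, -5.0152]ᵀ
Result: (-3.4420, -5.0152)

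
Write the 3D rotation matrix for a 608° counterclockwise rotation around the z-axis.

Rotation matrix for counterclockwise 608° around z-axis:
cos(608°) = -0.3746, sin(608°) = -0.9272
Result: [[-0.3746, 0.9272, 0], [-0.9272, -0.3746, 0], [0, 0, 1]]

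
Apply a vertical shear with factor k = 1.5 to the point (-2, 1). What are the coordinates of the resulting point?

Shear matrix for vertical shear with factor k = 1.5:
[[1, 0], [1.50, 1]]
Result: (-2, 1) → (-2, -2)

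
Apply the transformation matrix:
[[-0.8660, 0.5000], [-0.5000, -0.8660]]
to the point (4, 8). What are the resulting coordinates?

Matrix multiplication:
[[-0.8660, 0.5000], [-0.5000, -0.8660]] × [4, 8]ᵀ
= [(-0.8660)(4) + (0.5000)(8), (-0.5000)(4) + (-0.8660)(8)]ᵀ
= [0.5360, -8.9280]ᵀ
Result: (0.5360, -8.9280)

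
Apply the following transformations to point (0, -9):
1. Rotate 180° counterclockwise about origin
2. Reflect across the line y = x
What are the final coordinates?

Step 1: Rotate 180° → (0, 9)
Step 2: Reflect across line y = x → (9, 0)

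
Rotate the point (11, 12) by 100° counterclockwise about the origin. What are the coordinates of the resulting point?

Rotation matrix for 100°: [[cos 100°, -sin 100°], [sin 100°, cos 100°]] ≈ [[-0.173648, -0.984808], [0.984808, -0.173648]]
[[-0.173648, -0.984808], [0.984808, -0.173648]] × [11, 12]ᵀ ≈ [-13.7278, 8.7491]ᵀ
Result: (-13.7278, 8.7491)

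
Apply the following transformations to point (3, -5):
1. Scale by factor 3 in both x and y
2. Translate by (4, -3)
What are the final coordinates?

Step 1: Scale (3, -5) by 3 → (9, -15)
Step 2: Translate by (4, -3) → (13, -18)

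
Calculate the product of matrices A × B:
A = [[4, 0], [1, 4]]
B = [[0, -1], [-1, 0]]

Matrix multiplication:
C[0][0] = 4×0 + 0×-1 = 0
C[0][1] = 4×-1 + 0×0 = -4
C[1][0] = 1×0 + 4×-1 = -4
C[1][1] = 1×-1 + 4×0 = -1
Result: [[0, -4], [-4, -1]]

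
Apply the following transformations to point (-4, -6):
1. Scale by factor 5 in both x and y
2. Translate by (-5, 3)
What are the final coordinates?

Step 1: Scale (-4, -6) by 5 → (-20, -30)
Step 2: Translate by (-5, 3) → (-25, -27)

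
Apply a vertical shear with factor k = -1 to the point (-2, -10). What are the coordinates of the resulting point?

Shear matrix for vertical shear with factor k = -1:
[[1, 0], [-1, 1]]
Result: (-2, -10) → (-2, -8)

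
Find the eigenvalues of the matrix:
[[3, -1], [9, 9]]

Characteristic equation: det(A - λI) = 0
λ² - (trace)λ + (det) = 0
trace = 3 + 9 = 12, det = (3)(9) - (-1)(9) = 36
λ² - (12)λ + (36) = 0
λ = (12 ± √((12)² - 4·(36))) / 2 = (12 ± √0) / 2
Solving: λ = 6, 6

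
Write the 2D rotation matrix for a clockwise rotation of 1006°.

Rotation matrix formula: [[cos θ, -sin θ], [sin θ, cos θ]]
A clockwise rotation by 1006° is equivalent to a counterclockwise rotation by -1006°.
For θ = -1006°:
cos(-1006°) = 0.2756
sin(-1006°) = 0.9613
Result: [[0.2756, -0.9613], [0.9613, 0.2756]]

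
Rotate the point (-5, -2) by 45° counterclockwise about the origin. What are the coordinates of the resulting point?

Rotation matrix for 45°: [[cos 45°, -sin 45°], [sin 45°, cos 45°]] ≈ [[0.707107, -0.707107], [0.707107, 0.707107]]
[[0.707107, -0.707107], [0.707107, 0.707107]] × [-5, -2]ᵀ ≈ [-2.1213, -4.9497]ᵀ
Result: (-2.1213, -4.9497)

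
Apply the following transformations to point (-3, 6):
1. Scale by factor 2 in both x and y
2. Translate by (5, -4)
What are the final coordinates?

Step 1: Scale (-3, 6) by 2 → (-6, 12)
Step 2: Translate by (5, -4) → (-1, 8)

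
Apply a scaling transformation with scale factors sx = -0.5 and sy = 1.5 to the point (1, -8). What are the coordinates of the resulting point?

Scaling matrix:
[[-0.50, 0], [0, 1.50]]
Result: (1 × -0.5, -8 × 1.5) = (-0.5, -12)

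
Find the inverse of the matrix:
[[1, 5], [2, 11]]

For [[a,b],[c,d]], inverse = (1/det)·[[d,-b],[-c,a]]
det = (1)(11) - (5)(2) = 11 - 10 = 1
Inverse = [[11, -5], [-2, 1]]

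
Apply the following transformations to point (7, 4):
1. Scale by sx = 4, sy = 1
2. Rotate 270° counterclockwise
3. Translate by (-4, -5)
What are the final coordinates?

Step 1: Scale → (28, 4)
Step 2: Rotate 270° → (4, -28)
Step 3: Translate → (0, -33)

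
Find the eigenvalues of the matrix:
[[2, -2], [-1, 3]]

Characteristic equation: det(A - λI) = 0
λ² - (trace)λ + (det) = 0
trace = 2 + 3 = 5, det = (2)(3) - (-2)(-1) = 4
λ² - (5)λ + (4) = 0
λ = (5 ± √((5)² - 4·(4))) / 2 = (5 ± √9) / 2
Solving: λ = 1, 4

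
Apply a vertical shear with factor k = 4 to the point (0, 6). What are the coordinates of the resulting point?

Shear matrix for vertical shear with factor k = 4:
[[1, 0], [4, 1]]
Result: (0, 6) → (0, 6)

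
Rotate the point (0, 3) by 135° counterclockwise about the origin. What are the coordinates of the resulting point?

Rotation matrix for 135°: [[cos 135°, -sin 135°], [sin 135°, cos 135°]] ≈ [[-0.707107, -0.707107], [0.707107, -0.707107]]
[[-0.707107, -0.707107], [0.707107, -0.707107]] × [0, 3]ᵀ ≈ [-2.1213, -2.1213]ᵀ
Result: (-2.1213, -2.1213)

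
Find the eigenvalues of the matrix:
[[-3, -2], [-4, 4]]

Characteristic equation: det(A - λI) = 0
λ² - (trace)λ + (det) = 0
trace = -3 + 4 = 1, det = (-3)(4) - (-2)(-4) = -20
λ² - (1)λ + (-20) = 0
λ = (1 ± √((1)² - 4·(-20))) / 2 = (1 ± √81) / 2
Solving: λ = -4, 5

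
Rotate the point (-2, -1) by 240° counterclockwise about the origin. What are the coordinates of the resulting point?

Rotation matrix for 240°: [[cos 240°, -sin 240°], [sin 240°, cos 240°]] ≈ [[-0.500000, 0.866025], [-0.866025, -0.500000]]
[[-0.500000, 0.866025], [-0.866025, -0.500000]] × [-2, -1]ᵀ ≈ [0.1340, 2.2321]ᵀ
Result: (0.1340, 2.2321)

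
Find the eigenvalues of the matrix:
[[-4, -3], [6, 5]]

Characteristic equation: det(A - λI) = 0
λ² - (trace)λ + (det) = 0
trace = -4 + 5 = 1, det = (-4)(5) - (-3)(6) = -2
λ² - (1)λ + (-2) = 0
λ = (1 ± √((1)² - 4·(-2))) / 2 = (1 ± √9) / 2
Solving: λ = -1, 2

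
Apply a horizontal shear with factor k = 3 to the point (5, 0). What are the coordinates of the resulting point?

Shear matrix for horizontal shear with factor k = 3:
[[1, 3], [0, 1]]
Result: (5, 0) → (5, 0)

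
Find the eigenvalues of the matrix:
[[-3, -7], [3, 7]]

Characteristic equation: det(A - λI) = 0
λ² - (trace)λ + (det) = 0
trace = -3 + 7 = 4, det = (-3)(7) - (-7)(3) = 0
λ² - (4)λ + (0) = 0
λ = (4 ± √((4)² - 4·(0))) / 2 = (4 ± √16) / 2
Solving: λ = 0, 4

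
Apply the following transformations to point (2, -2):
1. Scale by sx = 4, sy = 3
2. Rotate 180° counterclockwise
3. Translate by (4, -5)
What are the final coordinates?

Step 1: Scale → (8, -6)
Step 2: Rotate 180° → (-8, 6)
Step 3: Translate → (-4, 1)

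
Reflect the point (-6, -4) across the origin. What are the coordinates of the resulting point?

Reflection across origin: (-6, -4) → (6, 4)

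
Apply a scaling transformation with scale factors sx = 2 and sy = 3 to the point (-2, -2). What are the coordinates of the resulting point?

Scaling matrix:
[[2, 0], [0, 3]]
Result: (-2 × 2, -2 × 3) = (-4, -6)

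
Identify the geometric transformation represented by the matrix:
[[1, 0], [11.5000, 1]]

This matrix represents: vertical shear with factor 11.5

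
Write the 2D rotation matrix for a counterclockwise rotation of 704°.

Rotation matrix formula: [[cos θ, -sin θ], [sin θ, cos θ]]
For θ = 704°:
cos(704°) = 0.9613
sin(704°) = -0.2756
Result: [[0.9613, 0.2756], [-0.2756, 0.9613]]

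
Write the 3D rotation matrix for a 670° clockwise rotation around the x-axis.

Rotation matrix for clockwise 670° around x-axis:
A clockwise rotation by 670° is a counterclockwise rotation by -670°.
cos(-670°) = 0.6428, sin(-670°) = 0.7660
Result: [[1, 0, 0], [0, 0.6428, -0.7660], [0, 0.7660, 0.6428]]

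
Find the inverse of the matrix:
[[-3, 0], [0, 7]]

For [[a,b],[c,d]], inverse = (1/det)·[[d,-b],[-c,a]]
det = (-3)(7) - (0)(0) = -21 - 0 = -21
Inverse = (1/-21)·[[7, 0], [0, -3]]
= [[-1/3, 0], [0, 1/7]]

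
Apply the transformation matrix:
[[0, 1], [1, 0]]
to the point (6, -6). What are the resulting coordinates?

Matrix multiplication:
[[0, 1], [1, 0]] × [6, -6]ᵀ
= [(0)(6) + (1)(-6), (1)(6) + (0)(-6)]ᵀ
= [-6, 6]ᵀ
Result: (-6, 6)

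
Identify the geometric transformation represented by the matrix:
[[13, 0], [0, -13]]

This matrix represents: non-uniform scaling by sx = 13, sy = -13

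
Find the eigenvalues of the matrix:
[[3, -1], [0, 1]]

Characteristic equation: det(A - λI) = 0
λ² - (trace)λ + (det) = 0
trace = 3 + 1 = 4, det = (3)(1) - (-1)(0) = 3
λ² - (4)λ + (3) = 0
λ = (4 ± √((4)² - 4·(3))) / 2 = (4 ± √4) / 2
Solving: λ = 1, 3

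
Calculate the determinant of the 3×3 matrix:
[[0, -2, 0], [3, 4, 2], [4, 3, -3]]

Expansion along first row:
det = 0·det([[4,2],[3,-3]]) - -2·det([[3,2],[4,-3]]) + 0·det([[3,4],[4,3]])
    = 0·(4·-3 - 2·3) - -2·(3·-3 - 2·4) + 0·(3·3 - 4·4)
    = 0·-18 - -2·-17 + 0·-7
    = 0 + -34 + 0 = -34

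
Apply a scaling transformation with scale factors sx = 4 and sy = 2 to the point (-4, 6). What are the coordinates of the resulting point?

Scaling matrix:
[[4, 0], [0, 2]]
Result: (-4 × 4, 6 × 2) = (-16, 12)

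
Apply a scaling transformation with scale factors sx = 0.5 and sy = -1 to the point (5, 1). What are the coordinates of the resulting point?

Scaling matrix:
[[0.50, 0], [0, -1]]
Result: (5 × 0.5, 1 × -1) = (2.5, -1)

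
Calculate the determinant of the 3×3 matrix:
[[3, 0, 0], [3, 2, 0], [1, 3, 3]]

Expansion along first row:
det = 3·det([[2,0],[3,3]]) - 0·det([[3,0],[1,3]]) + 0·det([[3,2],[1,3]])
    = 3·(2·3 - 0·3) - 0·(3·3 - 0·1) + 0·(3·3 - 2·1)
    = 3·6 - 0·9 + 0·7
    = 18 + 0 + 0 = 18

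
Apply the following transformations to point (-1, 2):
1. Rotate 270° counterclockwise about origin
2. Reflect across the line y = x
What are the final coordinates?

Step 1: Rotate 270° → (2, 1)
Step 2: Reflect across line y = x → (1, 2)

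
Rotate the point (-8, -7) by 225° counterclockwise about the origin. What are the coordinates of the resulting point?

Rotation matrix for 225°: [[cos 225°, -sin 225°], [sin 225°, cos 225°]] ≈ [[-0.707107, 0.707107], [-0.707107, -0.707107]]
[[-0.707107, 0.707107], [-0.707107, -0.707107]] × [-8, -7]ᵀ ≈ [0.7071, 10.6066]ᵀ
Result: (0.7071, 10.6066)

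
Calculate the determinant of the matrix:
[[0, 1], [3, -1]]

For a 2×2 matrix [[a, b], [c, d]], det = ad - bc
det = (0)(-1) - (1)(3) = 0 - 3 = -3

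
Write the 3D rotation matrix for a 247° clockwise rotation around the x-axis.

Rotation matrix for clockwise 247° around x-axis:
A clockwise rotation by 247° is a counterclockwise rotation by -247°.
cos(-247°) = -0.3907, sin(-247°) = 0.9205
Result: [[1, 0, 0], [0, -0.3907, -0.9205], [0, 0.9205, -0.3907]]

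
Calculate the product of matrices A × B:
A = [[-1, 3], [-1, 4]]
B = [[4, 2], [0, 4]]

Matrix multiplication:
C[0][0] = -1×4 + 3×0 = -4
C[0][1] = -1×2 + 3×4 = 10
C[1][0] = -1×4 + 4×0 = -4
C[1][1] = -1×2 + 4×4 = 14
Result: [[-4, 10], [-4, 14]]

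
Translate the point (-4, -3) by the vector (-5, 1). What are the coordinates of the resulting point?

Translation by (-5, 1) (homogeneous matrix [[1, 0, -5], [0, 1, 1], [0, 0, 1]]):
x' = -4 + -5 = -9
y' = -3 + 1 = -2
Result: (-9, -2)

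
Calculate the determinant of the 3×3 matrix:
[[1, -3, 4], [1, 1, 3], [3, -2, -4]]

Expansion along first row:
det = 1·det([[1,3],[-2,-4]]) - -3·det([[1,3],[3,-4]]) + 4·det([[1,1],[3,-2]])
    = 1·(1·-4 - 3·-2) - -3·(1·-4 - 3·3) + 4·(1·-2 - 1·3)
    = 1·2 - -3·-13 + 4·-5
    = 2 + -39 + -20 = -57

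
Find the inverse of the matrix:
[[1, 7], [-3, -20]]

For [[a,b],[c,d]], inverse = (1/det)·[[d,-b],[-c,a]]
det = (1)(-20) - (7)(-3) = -20 - -21 = 1
Inverse = [[-20, -7], [3, 1]]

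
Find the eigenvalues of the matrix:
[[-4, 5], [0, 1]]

Characteristic equation: det(A - λI) = 0
λ² - (trace)λ + (det) = 0
trace = -4 + 1 = -3, det = (-4)(1) - (5)(0) = -4
λ² - (-3)λ + (-4) = 0
λ = (-3 ± √((-3)² - 4·(-4))) / 2 = (-3 ± √25) / 2
Solving: λ = -4, 1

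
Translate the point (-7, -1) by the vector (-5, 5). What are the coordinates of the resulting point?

Translation by (-5, 5) (homogeneous matrix [[1, 0, -5], [0, 1, 5], [0, 0, 1]]):
x' = -7 + -5 = -12
y' = -1 + 5 = 4
Result: (-12, 4)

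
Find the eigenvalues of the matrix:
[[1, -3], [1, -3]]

Characteristic equation: det(A - λI) = 0
λ² - (trace)λ + (det) = 0
trace = 1 + -3 = -2, det = (1)(-3) - (-3)(1) = 0
λ² - (-2)λ + (0) = 0
λ = (-2 ± √((-2)² - 4·(0))) / 2 = (-2 ± √4) / 2
Solving: λ = -2, 0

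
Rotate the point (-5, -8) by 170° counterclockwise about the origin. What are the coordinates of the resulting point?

Rotation matrix for 170°: [[cos 170°, -sin 170°], [sin 170°, cos 170°]] ≈ [[-0.984808, -0.173648], [0.173648, -0.984808]]
[[-0.984808, -0.173648], [0.173648, -0.984808]] × [-5, -8]ᵀ ≈ [6.3132, 7.0102]ᵀ
Result: (6.3132, 7.0102)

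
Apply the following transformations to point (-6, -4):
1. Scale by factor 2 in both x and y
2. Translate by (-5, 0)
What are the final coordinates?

Step 1: Scale (-6, -4) by 2 → (-12, -8)
Step 2: Translate by (-5, 0) → (-17, -8)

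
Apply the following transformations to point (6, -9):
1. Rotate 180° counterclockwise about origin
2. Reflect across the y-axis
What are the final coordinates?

Step 1: Rotate 180° → (-6, 9)
Step 2: Reflect across y-axis → (6, 9)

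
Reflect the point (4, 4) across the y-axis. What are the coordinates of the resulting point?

Reflection across y-axis: (4, 4) → (-4, 4)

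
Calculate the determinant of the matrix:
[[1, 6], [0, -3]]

For a 2×2 matrix [[a, b], [c, d]], det = ad - bc
det = (1)(-3) - (6)(0) = -3 - 0 = -3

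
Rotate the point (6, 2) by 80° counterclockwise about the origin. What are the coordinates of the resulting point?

Rotation matrix for 80°: [[cos 80°, -sin 80°], [sin 80°, cos 80°]] ≈ [[0.173648, -0.984808], [0.984808, 0.173648]]
[[0.173648, -0.984808], [0.984808, 0.173648]] × [6, 2]ᵀ ≈ [-0.9277, 6.2561]ᵀ
Result: (-0.9277, 6.2561)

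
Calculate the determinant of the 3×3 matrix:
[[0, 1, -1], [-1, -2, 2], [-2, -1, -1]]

Expansion along first row:
det = 0·det([[-2,2],[-1,-1]]) - 1·det([[-1,2],[-2,-1]]) + -1·det([[-1,-2],[-2,-1]])
    = 0·(-2·-1 - 2·-1) - 1·(-1·-1 - 2·-2) + -1·(-1·-1 - -2·-2)
    = 0·4 - 1·5 + -1·-3
    = 0 + -5 + 3 = -2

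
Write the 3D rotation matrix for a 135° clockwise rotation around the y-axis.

Rotation matrix for clockwise 135° around y-axis:
A clockwise rotation by 135° is a counterclockwise rotation by -135°.
cos(-135°) = -√2/2, sin(-135°) = -√2/2
Result: [[-√2/2, 0, -√2/2], [0, 1, 0], [√2/2, 0, -√2/2]]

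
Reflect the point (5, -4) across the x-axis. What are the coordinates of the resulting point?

Reflection across x-axis: (5, -4) → (5, 4)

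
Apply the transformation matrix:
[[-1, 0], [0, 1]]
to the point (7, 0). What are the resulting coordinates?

Matrix multiplication:
[[-1, 0], [0, 1]] × [7, 0]ᵀ
= [(-1)(7) + (0)(0), (0)(7) + (1)(0)]ᵀ
= [-7, 0]ᵀ
Result: (-7, 0)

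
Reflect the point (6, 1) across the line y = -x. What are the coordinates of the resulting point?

Reflection across line y = -x: (6, 1) → (-1, -6)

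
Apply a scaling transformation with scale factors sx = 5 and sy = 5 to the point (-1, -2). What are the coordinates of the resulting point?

Scaling matrix:
[[5, 0], [0, 5]]
Result: (-1 × 5, -2 × 5) = (-5, -10)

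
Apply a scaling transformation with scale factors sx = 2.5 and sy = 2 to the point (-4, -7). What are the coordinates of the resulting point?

Scaling matrix:
[[2.50, 0], [0, 2]]
Result: (-4 × 2.5, -7 × 2) = (-10, -14)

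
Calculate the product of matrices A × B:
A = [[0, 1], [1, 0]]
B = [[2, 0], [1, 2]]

Matrix multiplication:
C[0][0] = 0×2 + 1×1 = 1
C[0][1] = 0×0 + 1×2 = 2
C[1][0] = 1×2 + 0×1 = 2
C[1][1] = 1×0 + 0×2 = 0
Result: [[1, 2], [2, 0]]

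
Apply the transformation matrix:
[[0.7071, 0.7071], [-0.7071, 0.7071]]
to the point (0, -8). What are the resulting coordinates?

Matrix multiplication:
[[0.7071, 0.7071], [-0.7071, 0.7071]] × [0, -8]ᵀ
= [(0.7071)(0) + (0.7071)(-8), (-0.7071)(0) + (0.7071)(-8)]ᵀ
= [-5.6568, -5.6568]ᵀ
Result: (-5.6568, -5.6568)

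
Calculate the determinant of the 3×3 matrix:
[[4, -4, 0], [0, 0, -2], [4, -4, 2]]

Expansion along first row:
det = 4·det([[0,-2],[-4,2]]) - -4·det([[0,-2],[4,2]]) + 0·det([[0,0],[4,-4]])
    = 4·(0·2 - -2·-4) - -4·(0·2 - -2·4) + 0·(0·-4 - 0·4)
    = 4·-8 - -4·8 + 0·0
    = -32 + 32 + 0 = 0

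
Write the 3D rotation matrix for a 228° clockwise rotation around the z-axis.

Rotation matrix for clockwise 228° around z-axis:
A clockwise rotation by 228° is a counterclockwise rotation by -228°.
cos(-228°) = -0.6691, sin(-228°) = 0.7431
Result: [[-0.6691, -0.7431, 0], [0.7431, -0.6691, 0], [0, 0, 1]]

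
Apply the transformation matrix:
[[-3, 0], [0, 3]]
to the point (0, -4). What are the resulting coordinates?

Matrix multiplication:
[[-3, 0], [0, 3]] × [0, -4]ᵀ
= [(-3)(0) + (0)(-4), (0)(0) + (3)(-4)]ᵀ
= [0, -12]ᵀ
Result: (0, -12)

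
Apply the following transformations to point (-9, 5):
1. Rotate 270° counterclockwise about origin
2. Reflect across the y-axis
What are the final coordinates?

Step 1: Rotate 270° → (5, 9)
Step 2: Reflect across y-axis → (-5, 9)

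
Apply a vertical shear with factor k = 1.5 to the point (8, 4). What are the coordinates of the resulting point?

Shear matrix for vertical shear with factor k = 1.5:
[[1, 0], [1.50, 1]]
Result: (8, 4) → (8, 16)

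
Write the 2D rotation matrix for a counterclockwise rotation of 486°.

Rotation matrix formula: [[cos θ, -sin θ], [sin θ, cos θ]]
For θ = 486°:
cos(486°) = -0.5878
sin(486°) = 0.8090
Result: [[-0.5878, -0.8090], [0.8090, -0.5878]]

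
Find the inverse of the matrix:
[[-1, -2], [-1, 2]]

For [[a,b],[c,d]], inverse = (1/det)·[[d,-b],[-c,a]]
det = (-1)(2) - (-2)(-1) = -2 - 2 = -4
Inverse = (1/-4)·[[2, 2], [1, -1]]
= [[-1/2, -1/2], [-1/4, 1/4]]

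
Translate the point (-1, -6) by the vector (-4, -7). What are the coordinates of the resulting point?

Translation by (-4, -7) (homogeneous matrix [[1, 0, -4], [0, 1, -7], [0, 0, 1]]):
x' = -1 + -4 = -5
y' = -6 + -7 = -13
Result: (-5, -13)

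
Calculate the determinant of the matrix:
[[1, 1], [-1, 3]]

For a 2×2 matrix [[a, b], [c, d]], det = ad - bc
det = (1)(3) - (1)(-1) = 3 - -1 = 4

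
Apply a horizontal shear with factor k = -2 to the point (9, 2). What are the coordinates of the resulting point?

Shear matrix for horizontal shear with factor k = -2:
[[1, -2], [0, 1]]
Result: (9, 2) → (5, 2)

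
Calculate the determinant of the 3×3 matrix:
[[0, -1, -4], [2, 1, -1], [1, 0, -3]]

Expansion along first row:
det = 0·det([[1,-1],[0,-3]]) - -1·det([[2,-1],[1,-3]]) + -4·det([[2,1],[1,0]])
    = 0·(1·-3 - -1·0) - -1·(2·-3 - -1·1) + -4·(2·0 - 1·1)
    = 0·-3 - -1·-5 + -4·-1
    = 0 + -5 + 4 = -1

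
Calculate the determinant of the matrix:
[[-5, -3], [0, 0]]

For a 2×2 matrix [[a, b], [c, d]], det = ad - bc
det = (-5)(0) - (-3)(0) = 0 - 0 = 0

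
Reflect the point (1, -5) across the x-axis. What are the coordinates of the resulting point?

Reflection across x-axis: (1, -5) → (1, 5)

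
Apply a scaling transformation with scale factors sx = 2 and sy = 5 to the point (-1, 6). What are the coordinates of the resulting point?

Scaling matrix:
[[2, 0], [0, 5]]
Result: (-1 × 2, 6 × 5) = (-2, 30)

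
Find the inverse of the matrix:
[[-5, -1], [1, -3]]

For [[a,b],[c,d]], inverse = (1/det)·[[d,-b],[-c,a]]
det = (-5)(-3) - (-1)(1) = 15 - -1 = 16
Inverse = (1/16)·[[-3, 1], [-1, -5]]
= [[-3/16, 1/16], [-1/16, -5/16]]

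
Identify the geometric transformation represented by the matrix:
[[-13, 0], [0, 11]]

This matrix represents: non-uniform scaling by sx = -13, sy = 11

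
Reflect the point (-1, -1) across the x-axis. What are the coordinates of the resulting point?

Reflection across x-axis: (-1, -1) → (-1, 1)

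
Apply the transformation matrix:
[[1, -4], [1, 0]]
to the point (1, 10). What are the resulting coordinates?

Matrix multiplication:
[[1, -4], [1, 0]] × [1, 10]ᵀ
= [(1)(1) + (-4)(10), (1)(1) + (0)(10)]ᵀ
= [-39, 1]ᵀ
Result: (-39, 1)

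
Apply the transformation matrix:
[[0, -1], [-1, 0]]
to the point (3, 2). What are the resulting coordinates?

Matrix multiplication:
[[0, -1], [-1, 0]] × [3, 2]ᵀ
= [(0)(3) + (-1)(2), (-1)(3) + (0)(2)]ᵀ
= [-2, -3]ᵀ
Result: (-2, -3)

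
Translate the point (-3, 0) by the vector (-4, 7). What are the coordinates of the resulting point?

Translation by (-4, 7) (homogeneous matrix [[1, 0, -4], [0, 1, 7], [0, 0, 1]]):
x' = -3 + -4 = -7
y' = 0 + 7 = 7
Result: (-7, 7)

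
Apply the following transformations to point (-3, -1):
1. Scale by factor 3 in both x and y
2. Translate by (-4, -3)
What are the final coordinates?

Step 1: Scale (-3, -1) by 3 → (-9, -3)
Step 2: Translate by (-4, -3) → (-13, -6)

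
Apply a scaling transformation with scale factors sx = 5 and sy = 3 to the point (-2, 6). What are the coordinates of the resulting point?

Scaling matrix:
[[5, 0], [0, 3]]
Result: (-2 × 5, 6 × 3) = (-10, 18)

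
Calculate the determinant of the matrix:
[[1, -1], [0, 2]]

For a 2×2 matrix [[a, b], [c, d]], det = ad - bc
det = (1)(2) - (-1)(0) = 2 - 0 = 2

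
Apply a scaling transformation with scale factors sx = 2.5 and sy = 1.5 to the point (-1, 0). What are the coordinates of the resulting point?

Scaling matrix:
[[2.50, 0], [0, 1.50]]
Result: (-1 × 2.5, 0 × 1.5) = (-2.5, 0)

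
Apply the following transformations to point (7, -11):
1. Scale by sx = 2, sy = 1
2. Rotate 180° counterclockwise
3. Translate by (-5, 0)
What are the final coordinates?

Step 1: Scale → (14, -11)
Step 2: Rotate 180° → (-14, 11)
Step 3: Translate → (-19, 11)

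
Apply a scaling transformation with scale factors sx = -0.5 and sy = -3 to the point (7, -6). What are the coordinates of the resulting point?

Scaling matrix:
[[-0.50, 0], [0, -3]]
Result: (7 × -0.5, -6 × -3) = (-3.5, 18)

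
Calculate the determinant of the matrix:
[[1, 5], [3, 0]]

For a 2×2 matrix [[a, b], [c, d]], det = ad - bc
det = (1)(0) - (5)(3) = 0 - 15 = -15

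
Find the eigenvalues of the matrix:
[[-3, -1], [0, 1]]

Characteristic equation: det(A - λI) = 0
λ² - (trace)λ + (det) = 0
trace = -3 + 1 = -2, det = (-3)(1) - (-1)(0) = -3
λ² - (-2)λ + (-3) = 0
λ = (-2 ± √((-2)² - 4·(-3))) / 2 = (-2 ± √16) / 2
Solving: λ = -3, 1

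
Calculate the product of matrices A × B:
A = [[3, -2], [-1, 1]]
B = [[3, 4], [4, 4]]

Matrix multiplication:
C[0][0] = 3×3 + -2×4 = 1
C[0][1] = 3×4 + -2×4 = 4
C[1][0] = -1×3 + 1×4 = 1
C[1][1] = -1×4 + 1×4 = 0
Result: [[1, 4], [1, 0]]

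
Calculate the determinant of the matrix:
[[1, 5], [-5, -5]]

For a 2×2 matrix [[a, b], [c, d]], det = ad - bc
det = (1)(-5) - (5)(-5) = -5 - -25 = 20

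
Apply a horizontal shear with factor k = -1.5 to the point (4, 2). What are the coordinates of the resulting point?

Shear matrix for horizontal shear with factor k = -1.5:
[[1, -1.50], [0, 1]]
Result: (4, 2) → (1, 2)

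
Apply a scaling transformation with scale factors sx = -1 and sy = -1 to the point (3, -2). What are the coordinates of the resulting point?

Scaling matrix:
[[-1, 0], [0, -1]]
Result: (3 × -1, -2 × -1) = (-3, 2)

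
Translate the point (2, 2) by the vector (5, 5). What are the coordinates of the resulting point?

Translation by (5, 5) (homogeneous matrix [[1, 0, 5], [0, 1, 5], [0, 0, 1]]):
x' = 2 + 5 = 7
y' = 2 + 5 = 7
Result: (7, 7)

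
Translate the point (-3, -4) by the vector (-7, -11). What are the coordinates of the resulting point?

Translation by (-7, -11) (homogeneous matrix [[1, 0, -7], [0, 1, -11], [0, 0, 1]]):
x' = -3 + -7 = -10
y' = -4 + -11 = -15
Result: (-10, -15)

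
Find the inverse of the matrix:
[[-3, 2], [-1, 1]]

For [[a,b],[c,d]], inverse = (1/det)·[[d,-b],[-c,a]]
det = (-3)(1) - (2)(-1) = -3 - -2 = -1
Inverse = (1/-1)·[[1, -2], [1, -3]]
= [[-1, 2], [-1, 3]]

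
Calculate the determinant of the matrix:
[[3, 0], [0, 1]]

For a 2×2 matrix [[a, b], [c, d]], det = ad - bc
det = (3)(1) - (0)(0) = 3 - 0 = 3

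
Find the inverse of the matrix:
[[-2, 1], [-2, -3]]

For [[a,b],[c,d]], inverse = (1/det)·[[d,-b],[-c,a]]
det = (-2)(-3) - (1)(-2) = 6 - -2 = 8
Inverse = (1/8)·[[-3, -1], [2, -2]]
= [[-3/8, -1/8], [1/4, -1/4]]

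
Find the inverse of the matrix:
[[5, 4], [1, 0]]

For [[a,b],[c,d]], inverse = (1/det)·[[d,-b],[-c,a]]
det = (5)(0) - (4)(1) = 0 - 4 = -4
Inverse = (1/-4)·[[0, -4], [-1, 5]]
= [[0, 1], [1/4, -5/4]]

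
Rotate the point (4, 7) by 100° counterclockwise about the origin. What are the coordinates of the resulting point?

Rotation matrix for 100°: [[cos 100°, -sin 100°], [sin 100°, cos 100°]] ≈ [[-0.173648, -0.984808], [0.984808, -0.173648]]
[[-0.173648, -0.984808], [0.984808, -0.173648]] × [4, 7]ᵀ ≈ [-7.5882, 2.7237]ᵀ
Result: (-7.5882, 2.7237)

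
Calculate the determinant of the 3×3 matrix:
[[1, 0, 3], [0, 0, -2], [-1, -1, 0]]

Expansion along first row:
det = 1·det([[0,-2],[-1,0]]) - 0·det([[0,-2],[-1,0]]) + 3·det([[0,0],[-1,-1]])
    = 1·(0·0 - -2·-1) - 0·(0·0 - -2·-1) + 3·(0·-1 - 0·-1)
    = 1·-2 - 0·-2 + 3·0
    = -2 + 0 + 0 = -2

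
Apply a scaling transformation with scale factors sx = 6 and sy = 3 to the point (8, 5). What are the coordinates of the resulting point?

Scaling matrix:
[[6, 0], [0, 3]]
Result: (8 × 6, 5 × 3) = (48, 15)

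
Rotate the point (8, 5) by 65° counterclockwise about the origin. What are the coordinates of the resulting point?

Rotation matrix for 65°: [[cos 65°, -sin 65°], [sin 65°, cos 65°]] ≈ [[0.422618, -0.906308], [0.906308, 0.422618]]
[[0.422618, -0.906308], [0.906308, 0.422618]] × [8, 5]ᵀ ≈ [-1.1506, 9.3636]ᵀ
Result: (-1.1506, 9.3636)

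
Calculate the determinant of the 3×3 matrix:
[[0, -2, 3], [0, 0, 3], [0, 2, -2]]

Expansion along first row:
det = 0·det([[0,3],[2,-2]]) - -2·det([[0,3],[0,-2]]) + 3·det([[0,0],[0,2]])
    = 0·(0·-2 - 3·2) - -2·(0·-2 - 3·0) + 3·(0·2 - 0·0)
    = 0·-6 - -2·0 + 3·0
    = 0 + 0 + 0 = 0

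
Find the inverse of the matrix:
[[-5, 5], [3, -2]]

For [[a,b],[c,d]], inverse = (1/det)·[[d,-b],[-c,a]]
det = (-5)(-2) - (5)(3) = 10 - 15 = -5
Inverse = (1/-5)·[[-2, -5], [-3, -5]]
= [[2/5, 1], [3/5, 1]]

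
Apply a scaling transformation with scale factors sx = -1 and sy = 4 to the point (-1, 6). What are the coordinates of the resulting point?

Scaling matrix:
[[-1, 0], [0, 4]]
Result: (-1 × -1, 6 × 4) = (1, 24)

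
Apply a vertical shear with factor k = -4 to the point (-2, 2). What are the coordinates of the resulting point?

Shear matrix for vertical shear with factor k = -4:
[[1, 0], [-4, 1]]
Result: (-2, 2) → (-2, 10)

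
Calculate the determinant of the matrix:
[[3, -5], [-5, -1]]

For a 2×2 matrix [[a, b], [c, d]], det = ad - bc
det = (3)(-1) - (-5)(-5) = -3 - 25 = -28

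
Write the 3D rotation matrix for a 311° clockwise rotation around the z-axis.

Rotation matrix for clockwise 311° around z-axis:
A clockwise rotation by 311° is a counterclockwise rotation by -311°.
cos(-311°) = 0.6561, sin(-311°) = 0.7547
Result: [[0.6561, -0.7547, 0], [0.7547, 0.6561, 0], [0, 0, 1]]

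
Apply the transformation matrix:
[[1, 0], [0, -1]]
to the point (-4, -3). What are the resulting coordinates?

Matrix multiplication:
[[1, 0], [0, -1]] × [-4, -3]ᵀ
= [(1)(-4) + (0)(-3), (0)(-4) + (-1)(-3)]ᵀ
= [-4, 3]ᵀ
Result: (-4, 3)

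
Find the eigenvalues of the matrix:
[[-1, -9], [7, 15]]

Characteristic equation: det(A - λI) = 0
λ² - (trace)λ + (det) = 0
trace = -1 + 15 = 14, det = (-1)(15) - (-9)(7) = 48
λ² - (14)λ + (48) = 0
λ = (14 ± √((14)² - 4·(48))) / 2 = (14 ± √4) / 2
Solving: λ = 6, 8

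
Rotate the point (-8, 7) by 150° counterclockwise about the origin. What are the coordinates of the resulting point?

Rotation matrix for 150°: [[cos 150°, -sin 150°], [sin 150°, cos 150°]] ≈ [[-0.866025, -0.500000], [0.500000, -0.866025]]
[[-0.866025, -0.500000], [0.500000, -0.866025]] × [-8, 7]ᵀ ≈ [3.4282, -10.0622]ᵀ
Result: (3.4282, -10.0622)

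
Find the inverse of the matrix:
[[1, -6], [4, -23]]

For [[a,b],[c,d]], inverse = (1/det)·[[d,-b],[-c,a]]
det = (1)(-23) - (-6)(4) = -23 - -24 = 1
Inverse = [[-23, 6], [-4, 1]]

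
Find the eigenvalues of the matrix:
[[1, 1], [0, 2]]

Characteristic equation: det(A - λI) = 0
λ² - (trace)λ + (det) = 0
trace = 1 + 2 = 3, det = (1)(2) - (1)(0) = 2
λ² - (3)λ + (2) = 0
λ = (3 ± √((3)² - 4·(2))) / 2 = (3 ± √1) / 2
Solving: λ = 1, 2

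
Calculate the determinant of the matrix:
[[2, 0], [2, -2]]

For a 2×2 matrix [[a, b], [c, d]], det = ad - bc
det = (2)(-2) - (0)(2) = -4 - 0 = -4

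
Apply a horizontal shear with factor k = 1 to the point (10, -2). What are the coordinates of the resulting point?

Shear matrix for horizontal shear with factor k = 1:
[[1, 1], [0, 1]]
Result: (10, -2) → (8, -2)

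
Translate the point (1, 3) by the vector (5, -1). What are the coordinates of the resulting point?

Translation by (5, -1) (homogeneous matrix [[1, 0, 5], [0, 1, -1], [0, 0, 1]]):
x' = 1 + 5 = 6
y' = 3 + -1 = 2
Result: (6, 2)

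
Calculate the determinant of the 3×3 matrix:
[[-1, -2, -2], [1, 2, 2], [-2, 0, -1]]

Expansion along first row:
det = -1·det([[2,2],[0,-1]]) - -2·det([[1,2],[-2,-1]]) + -2·det([[1,2],[-2,0]])
    = -1·(2·-1 - 2·0) - -2·(1·-1 - 2·-2) + -2·(1·0 - 2·-2)
    = -1·-2 - -2·3 + -2·4
    = 2 + 6 + -8 = 0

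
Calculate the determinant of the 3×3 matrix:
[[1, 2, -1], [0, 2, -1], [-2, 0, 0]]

Expansion along first row:
det = 1·det([[2,-1],[0,0]]) - 2·det([[0,-1],[-2,0]]) + -1·det([[0,2],[-2,0]])
    = 1·(2·0 - -1·0) - 2·(0·0 - -1·-2) + -1·(0·0 - 2·-2)
    = 1·0 - 2·-2 + -1·4
    = 0 + 4 + -4 = 0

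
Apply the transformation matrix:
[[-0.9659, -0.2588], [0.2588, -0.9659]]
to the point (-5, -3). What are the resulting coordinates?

Matrix multiplication:
[[-0.9659, -0.2588], [0.2588, -0.9659]] × [-5, -3]ᵀ
= [(-0.9659)(-5) + (-0.2588)(-3), (0.2588)(-5) + (-0.9659)(-3)]ᵀ
= [5.6059, 1.6037]ᵀ
Result: (5.6059, 1.6037)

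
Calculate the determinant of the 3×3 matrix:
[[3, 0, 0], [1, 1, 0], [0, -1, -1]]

Expansion along first row:
det = 3·det([[1,0],[-1,-1]]) - 0·det([[1,0],[0,-1]]) + 0·det([[1,1],[0,-1]])
    = 3·(1·-1 - 0·-1) - 0·(1·-1 - 0·0) + 0·(1·-1 - 1·0)
    = 3·-1 - 0·-1 + 0·-1
    = -3 + 0 + 0 = -3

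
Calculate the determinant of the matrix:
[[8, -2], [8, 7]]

For a 2×2 matrix [[a, b], [c, d]], det = ad - bc
det = (8)(7) - (-2)(8) = 56 - -16 = 72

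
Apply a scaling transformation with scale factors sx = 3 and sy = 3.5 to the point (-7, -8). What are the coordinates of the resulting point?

Scaling matrix:
[[3, 0], [0, 3.50]]
Result: (-7 × 3, -8 × 3.5) = (-21, -28)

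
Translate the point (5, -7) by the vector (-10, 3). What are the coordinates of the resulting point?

Translation by (-10, 3) (homogeneous matrix [[1, 0, -10], [0, 1, 3], [0, 0, 1]]):
x' = 5 + -10 = -5
y' = -7 + 3 = -4
Result: (-5, -4)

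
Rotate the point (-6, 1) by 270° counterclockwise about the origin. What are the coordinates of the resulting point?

Rotation matrix for 270°: [[cos 270°, -sin 270°], [sin 270°, cos 270°]] = [[0, 1], [-1, 0]]
[[0, 1], [-1, 0]] × [-6, 1]ᵀ = [1, 6]ᵀ
Result: (1, 6)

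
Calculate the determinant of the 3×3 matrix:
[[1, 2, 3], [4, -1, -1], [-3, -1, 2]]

Expansion along first row:
det = 1·det([[-1,-1],[-1,2]]) - 2·det([[4,-1],[-3,2]]) + 3·det([[4,-1],[-3,-1]])
    = 1·(-1·2 - -1·-1) - 2·(4·2 - -1·-3) + 3·(4·-1 - -1·-3)
    = 1·-3 - 2·5 + 3·-7
    = -3 + -10 + -21 = -34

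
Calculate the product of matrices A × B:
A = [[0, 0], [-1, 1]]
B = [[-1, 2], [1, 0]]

Matrix multiplication:
C[0][0] = 0×-1 + 0×1 = 0
C[0][1] = 0×2 + 0×0 = 0
C[1][0] = -1×-1 + 1×1 = 2
C[1][1] = -1×2 + 1×0 = -2
Result: [[0, 0], [2, -2]]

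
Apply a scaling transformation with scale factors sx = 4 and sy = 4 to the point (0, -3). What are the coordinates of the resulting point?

Scaling matrix:
[[4, 0], [0, 4]]
Result: (0 × 4, -3 × 4) = (0, -12)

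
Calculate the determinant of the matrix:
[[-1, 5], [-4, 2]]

For a 2×2 matrix [[a, b], [c, d]], det = ad - bc
det = (-1)(2) - (5)(-4) = -2 - -20 = 18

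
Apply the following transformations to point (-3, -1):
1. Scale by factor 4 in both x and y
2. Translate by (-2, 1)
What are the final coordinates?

Step 1: Scale (-3, -1) by 4 → (-12, -4)
Step 2: Translate by (-2, 1) → (-14, -3)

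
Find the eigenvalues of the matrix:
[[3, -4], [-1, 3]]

Characteristic equation: det(A - λI) = 0
λ² - (trace)λ + (det) = 0
trace = 3 + 3 = 6, det = (3)(3) - (-4)(-1) = 5
λ² - (6)λ + (5) = 0
λ = (6 ± √((6)² - 4·(5))) / 2 = (6 ± √16) / 2
Solving: λ = 1, 5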